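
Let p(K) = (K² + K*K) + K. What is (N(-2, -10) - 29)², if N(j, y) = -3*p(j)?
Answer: 2209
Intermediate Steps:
p(K) = K + 2*K² (p(K) = (K² + K²) + K = 2*K² + K = K + 2*K²)
N(j, y) = -3*j*(1 + 2*j)
(N(-2, -10) - 29)² = (-3*(-2)*(1 + 2*(-2)) - 29)² = (-3*(-2)*(1 - 4) - 29)² = (-3*(-2)*(-3) - 29)² = (-18 - 29)² = (-47)² = 2209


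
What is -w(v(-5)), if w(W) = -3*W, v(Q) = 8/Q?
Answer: -24/5 ≈ -4.8000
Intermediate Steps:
-w(v(-5)) = -(-3)*8/(-5) = -(-3)*8*(-⅕) = -(-3)*(-8)/5 = -1*24/5 = -24/5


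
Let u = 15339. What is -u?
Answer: -15339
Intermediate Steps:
-u = -1*15339 = -15339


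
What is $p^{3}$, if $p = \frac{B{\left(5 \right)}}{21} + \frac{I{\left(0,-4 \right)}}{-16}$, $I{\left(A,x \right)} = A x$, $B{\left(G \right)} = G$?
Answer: $\frac{125}{9261} \approx 0.013497$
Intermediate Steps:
$p = \frac{5}{21}$ ($p = \frac{5}{21} + \frac{0 \left(-4\right)}{-16} = 5 \cdot \frac{1}{21} + 0 \left(- \frac{1}{16}\right) = \frac{5}{21} + 0 = \frac{5}{21} \approx 0.2381$)
$p^{3} = \left(\frac{5}{21}\right)^{3} = \frac{125}{9261}$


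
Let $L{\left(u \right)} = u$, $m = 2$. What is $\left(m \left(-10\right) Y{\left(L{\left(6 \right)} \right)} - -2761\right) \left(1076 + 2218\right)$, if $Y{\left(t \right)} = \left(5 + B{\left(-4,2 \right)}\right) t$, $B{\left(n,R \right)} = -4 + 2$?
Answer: $7908894$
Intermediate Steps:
$B{\left(n,R \right)} = -2$
$Y{\left(t \right)} = 3 t$ ($Y{\left(t \right)} = \left(5 - 2\right) t = 3 t$)
$\left(m \left(-10\right) Y{\left(L{\left(6 \right)} \right)} - -2761\right) \left(1076 + 2218\right) = \left(2 \left(-10\right) 3 \cdot 6 - -2761\right) \left(1076 + 2218\right) = \left(\left(-20\right) 18 + 2761\right) 3294 = \left(-360 + 2761\right) 3294 = 2401 \cdot 3294 = 7908894$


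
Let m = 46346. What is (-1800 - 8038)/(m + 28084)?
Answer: -4919/37215 ≈ -0.13218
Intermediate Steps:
(-1800 - 8038)/(m + 28084) = (-1800 - 8038)/(46346 + 28084) = -9838/74430 = -9838*1/74430 = -4919/37215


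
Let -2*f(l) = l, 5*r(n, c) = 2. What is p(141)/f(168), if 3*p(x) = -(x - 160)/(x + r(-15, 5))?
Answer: -95/178164 ≈ -0.00053322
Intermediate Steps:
r(n, c) = 2/5 (r(n, c) = (1/5)*2 = 2/5)
p(x) = -(-160 + x)/(3*(2/5 + x)) (p(x) = (-(x - 160)/(x + 2/5))/3 = (-(-160 + x)/(2/5 + x))/3 = -(-160 + x)/(3*(2/5 + x)))
f(l) = -l/2
p(141)/f(168) = (5*(160 - 1*141)/(3*(2 + 5*141)))/((-1/2*168)) = (5*(160 - 141)/(3*(2 + 705)))/(-84) = ((5/3)*19/707)*(-1/84) = ((5/3)*(1/707)*19)*(-1/84) = (95/2121)*(-1/84) = -95/178164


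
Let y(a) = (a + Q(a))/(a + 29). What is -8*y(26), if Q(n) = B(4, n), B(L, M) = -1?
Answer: -40/11 ≈ -3.6364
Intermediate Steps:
Q(n) = -1
y(a) = (-1 + a)/(29 + a) (y(a) = (a - 1)/(a + 29) = (-1 + a)/(29 + a))
-8*y(26) = -8*(-1 + 26)/(29 + 26) = -8*25/55 = -8*5/11 = -40/11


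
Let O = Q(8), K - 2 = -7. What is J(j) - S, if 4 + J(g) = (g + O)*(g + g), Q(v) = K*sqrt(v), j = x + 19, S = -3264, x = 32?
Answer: 8462 - 1020*sqrt(2) ≈ 7019.5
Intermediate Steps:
K = -5 (K = 2 - 7 = -5)
j = 51 (j = 32 + 19 = 51)
Q(v) = -5*sqrt(v)
O = -10*sqrt(2) ≈ -14.142
J(g) = -4 + 2*g*(g - 10*sqrt(2)) (J(g) = -4 + (g - 10*sqrt(2))*(g + g) = -4 + (g - 10*sqrt(2))*(2*g) = -4 + 2*g*(g - 10*sqrt(2)))
J(j) - S = (-4 + 2*51**2 - 20*51*sqrt(2)) - 1*(-3264) = (-4 + 2*2601 - 1020*sqrt(2)) + 3264 = (-4 + 5202 - 1020*sqrt(2)) + 3264 = (5198 - 1020*sqrt(2)) + 3264 = 8462 - 1020*sqrt(2)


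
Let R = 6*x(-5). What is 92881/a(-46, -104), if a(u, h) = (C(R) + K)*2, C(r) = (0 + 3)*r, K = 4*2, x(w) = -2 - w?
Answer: 92881/124 ≈ 749.04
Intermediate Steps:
R = 18 (R = 6*(-2 - 1*(-5)) = 6*(-2 + 5) = 6*3 = 18)
K = 8
C(r) = 3*r
a(u, h) = 124 (a(u, h) = (3*18 + 8)*2 = (54 + 8)*2 = 62*2 = 124)
92881/a(-46, -104) = 92881/124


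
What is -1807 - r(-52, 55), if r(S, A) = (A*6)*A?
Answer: -19957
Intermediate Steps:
r(S, A) = 6*A**2 (r(S, A) = (6*A)*A = 6*A**2)
-1807 - r(-52, 55) = -1807 - 6*55**2 = -1807 - 6*3025 = -1807 - 1*18150 = -1807 - 18150 = -19957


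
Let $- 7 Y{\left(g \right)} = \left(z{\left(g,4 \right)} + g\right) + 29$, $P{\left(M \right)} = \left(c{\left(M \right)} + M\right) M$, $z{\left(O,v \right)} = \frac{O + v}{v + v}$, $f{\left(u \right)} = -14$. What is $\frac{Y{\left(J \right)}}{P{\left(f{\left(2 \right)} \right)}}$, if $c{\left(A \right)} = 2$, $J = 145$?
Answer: $- \frac{1541}{9408} \approx -0.1638$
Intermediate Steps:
$z{\left(O,v \right)} = \frac{O + v}{2 v}$
$P{\left(M \right)} = M \left(2 + M\right)$ ($P{\left(M \right)} = \left(2 + M\right) M = M \left(2 + M\right)$)
$Y{\left(g \right)} = - \frac{59}{14} - \frac{9 g}{56}$ ($Y{\left(g \right)} = - \frac{\left(\frac{g + 4}{2 \cdot 4} + g\right) + 29}{7} = - \frac{\left(\frac{1}{2} \cdot \frac{1}{4} \left(4 + g\right) + g\right) + 29}{7} = - \frac{\left(\left(\frac{1}{2} + \frac{g}{8}\right) + g\right) + 29}{7} = - \frac{\left(\frac{1}{2} + \frac{9 g}{8}\right) + 29}{7} = - \frac{\frac{59}{2} + \frac{9 g}{8}}{7} = - \frac{59}{14} - \frac{9 g}{56}$)
$\frac{Y{\left(J \right)}}{P{\left(f{\left(2 \right)} \right)}} = \frac{- \frac{59}{14} - \frac{1305}{56}}{\left(-14\right) \left(2 - 14\right)} = \frac{- \frac{59}{14} - \frac{1305}{56}}{\left(-14\right) \left(-12\right)} = - \frac{1541}{56 \cdot 168} = \left(- \frac{1541}{56}\right) \frac{1}{168} = - \frac{1541}{9408}$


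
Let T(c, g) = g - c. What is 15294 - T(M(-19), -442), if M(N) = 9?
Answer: 15745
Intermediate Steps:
15294 - T(M(-19), -442) = 15294 - (-442 - 1*9) = 15294 - (-442 - 9) = 15294 - 1*(-451) = 15294 + 451 = 15745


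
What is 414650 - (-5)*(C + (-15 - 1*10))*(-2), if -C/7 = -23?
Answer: 413290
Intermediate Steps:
C = 161 (C = -7*(-23) = 161)
414650 - (-5)*(C + (-15 - 1*10))*(-2) = 414650 - (-5)*(161 + (-15 - 1*10))*(-2) = 414650 - (-5)*(161 + (-15 - 10))*(-2) = 414650 - (-5)*(161 - 25)*(-2) = 414650 - (-5)*136*(-2) = 414650 - (-5)*(-272) = 414650 - 1*1360 = 414650 - 1360 = 413290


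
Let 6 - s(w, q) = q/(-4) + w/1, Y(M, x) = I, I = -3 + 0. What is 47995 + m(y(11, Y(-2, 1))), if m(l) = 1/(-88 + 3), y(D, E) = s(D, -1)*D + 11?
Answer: 4079574/85 ≈ 47995.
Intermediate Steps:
I = -3
Y(M, x) = -3
s(w, q) = 6 - w + q/4 (s(w, q) = 6 - (q/(-4) + w/1) = 6 - (q*(-¼) + w*1) = 6 - (-q/4 + w) = 6 - (w - q/4) = 6 + (-w + q/4) = 6 - w + q/4)
y(D, E) = 11 + D*(23/4 - D) (y(D, E) = (6 - D + (¼)*(-1))*D + 11 = (6 - D - ¼)*D + 11 = (23/4 - D)*D + 11 = D*(23/4 - D) + 11 = 11 + D*(23/4 - D))
m(l) = -1/85 (m(l) = 1/(-85) = -1/85)
47995 + m(y(11, Y(-2, 1))) = 47995 - 1/85 = 4079574/85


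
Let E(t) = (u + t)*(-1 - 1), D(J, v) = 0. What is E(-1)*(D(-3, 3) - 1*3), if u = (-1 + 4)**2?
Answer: 48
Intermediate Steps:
u = 9 (u = 3**2 = 9)
E(t) = -18 - 2*t (E(t) = (9 + t)*(-1 - 1) = (9 + t)*(-2) = -18 - 2*t)
E(-1)*(D(-3, 3) - 1*3) = (-18 - 2*(-1))*(0 - 1*3) = (-18 + 2)*(0 - 3) = -16*(-3) = 48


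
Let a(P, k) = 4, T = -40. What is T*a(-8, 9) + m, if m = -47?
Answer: -207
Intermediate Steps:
T*a(-8, 9) + m = -40*4 - 47 = -160 - 47 = -207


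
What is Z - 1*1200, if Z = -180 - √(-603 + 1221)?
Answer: -1380 - √618 ≈ -1404.9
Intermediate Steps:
Z = -180 - √618 ≈ -204.86
Z - 1*1200 = (-180 - √618) - 1*1200 = (-180 - √618) - 1200 = -1380 - √618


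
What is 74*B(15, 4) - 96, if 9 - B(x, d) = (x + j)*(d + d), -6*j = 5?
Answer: -23450/3 ≈ -7816.7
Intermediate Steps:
j = -⅚ (j = -⅙*5 = -⅚ ≈ -0.83333)
B(x, d) = 9 - 2*d*(-⅚ + x) (B(x, d) = 9 - (x - ⅚)*(d + d) = 9 - (-⅚ + x)*2*d = 9 - 2*d*(-⅚ + x))
74*B(15, 4) - 96 = 74*(9 + (5/3)*4 - 2*4*15) - 96 = 74*(9 + 20/3 - 120) - 96 = 74*(-313/3) - 96 = -23162/3 - 96 = -23450/3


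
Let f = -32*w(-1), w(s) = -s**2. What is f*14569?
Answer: 466208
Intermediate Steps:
f = 32 (f = -(-32)*(-1)**2 = -(-32) = -32*(-1) = 32)
f*14569 = 32*14569 = 466208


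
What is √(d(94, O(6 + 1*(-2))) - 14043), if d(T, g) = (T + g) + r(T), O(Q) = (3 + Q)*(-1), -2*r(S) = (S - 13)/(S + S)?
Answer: I*√493268478/188 ≈ 118.14*I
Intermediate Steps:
r(S) = -(-13 + S)/(4*S) (r(S) = -(S - 13)/(2*(S + S)) = -(-13 + S)/(2*(2*S)) = -(-13 + S)*1/(2*S)/2 = -(-13 + S)/(4*S))
O(Q) = -3 - Q
d(T, g) = T + g + (13 - T)/(4*T) (d(T, g) = (T + g) + (13 - T)/(4*T) = T + g + (13 - T)/(4*T))
√(d(94, O(6 + 1*(-2))) - 14043) = √((-¼ + 94 + (-3 - (6 + 1*(-2))) + (13/4)/94) - 14043) = √((-¼ + 94 + (-3 - (6 - 2)) + (13/4)*(1/94)) - 14043) = √((-¼ + 94 + (-3 - 1*4) + 13/376) - 14043) = √((-¼ + 94 + (-3 - 4) + 13/376) - 14043) = √((-¼ + 94 - 7 + 13/376) - 14043) = √(32631/376 - 14043) = √(-5247537/376) = I*√493268478/188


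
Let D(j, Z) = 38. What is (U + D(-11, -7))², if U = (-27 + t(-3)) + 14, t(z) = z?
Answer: 484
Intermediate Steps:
U = -16 (U = (-27 - 3) + 14 = -30 + 14 = -16)
(U + D(-11, -7))² = (-16 + 38)² = 22² = 484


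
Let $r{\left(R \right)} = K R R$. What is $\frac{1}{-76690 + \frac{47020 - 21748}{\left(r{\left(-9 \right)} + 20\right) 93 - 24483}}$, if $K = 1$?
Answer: $- \frac{2515}{192879562} \approx -1.3039 \cdot 10^{-5}$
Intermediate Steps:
$r{\left(R \right)} = R^{2}$ ($r{\left(R \right)} = 1 R R = R R = R^{2}$)
$\frac{1}{-76690 + \frac{47020 - 21748}{\left(r{\left(-9 \right)} + 20\right) 93 - 24483}} = \frac{1}{-76690 + \frac{47020 - 21748}{\left(\left(-9\right)^{2} + 20\right) 93 - 24483}} = \frac{1}{-76690 + \frac{25272}{\left(81 + 20\right) 93 - 24483}} = \frac{1}{-76690 + \frac{25272}{101 \cdot 93 - 24483}} = \frac{1}{-76690 + \frac{25272}{9393 - 24483}} = \frac{1}{-76690 + \frac{25272}{-15090}} = \frac{1}{-76690 + 25272 \left(- \frac{1}{15090}\right)} = \frac{1}{-76690 - \frac{4212}{2515}} = \frac{1}{- \frac{192879562}{2515}} = - \frac{2515}{192879562}$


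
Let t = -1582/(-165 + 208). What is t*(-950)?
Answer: 1502900/43 ≈ 34951.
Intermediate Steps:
t = -1582/43 ≈ -36.791
t*(-950) = -1582/43*(-950) = 1502900/43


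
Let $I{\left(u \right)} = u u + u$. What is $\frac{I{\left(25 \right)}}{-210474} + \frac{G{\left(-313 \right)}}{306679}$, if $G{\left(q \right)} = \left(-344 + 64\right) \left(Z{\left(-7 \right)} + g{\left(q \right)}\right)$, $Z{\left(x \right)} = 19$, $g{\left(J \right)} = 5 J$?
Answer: $\frac{45455321885}{32273977923} \approx 1.4084$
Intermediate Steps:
$I{\left(u \right)} = u + u^{2}$ ($I{\left(u \right)} = u^{2} + u = u + u^{2}$)
$G{\left(q \right)} = -5320 - 1400 q$ ($G{\left(q \right)} = \left(-344 + 64\right) \left(19 + 5 q\right) = - 280 \left(19 + 5 q\right) = -5320 - 1400 q$)
$\frac{I{\left(25 \right)}}{-210474} + \frac{G{\left(-313 \right)}}{306679} = \frac{25 \left(1 + 25\right)}{-210474} + \frac{-5320 - -438200}{306679} = 25 \cdot 26 \left(- \frac{1}{210474}\right) + \left(-5320 + 438200\right) \frac{1}{306679} = 650 \left(- \frac{1}{210474}\right) + 432880 \cdot \frac{1}{306679} = - \frac{325}{105237} + \frac{432880}{306679} = \frac{45455321885}{32273977923}$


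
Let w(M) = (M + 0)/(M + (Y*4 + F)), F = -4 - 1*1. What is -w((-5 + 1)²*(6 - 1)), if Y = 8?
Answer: -80/107 ≈ -0.74766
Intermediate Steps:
F = -5 (F = -4 - 1 = -5)
w(M) = M/(27 + M) (w(M) = (M + 0)/(M + (8*4 - 5)) = M/(M + (32 - 5)) = M/(M + 27) = M/(27 + M))
-w((-5 + 1)²*(6 - 1)) = -(-5 + 1)²*(6 - 1)/(27 + (-5 + 1)²*(6 - 1)) = -(-4)²*5/(27 + (-4)²*5) = -16*5/(27 + 16*5) = -80/(27 + 80) = -80/107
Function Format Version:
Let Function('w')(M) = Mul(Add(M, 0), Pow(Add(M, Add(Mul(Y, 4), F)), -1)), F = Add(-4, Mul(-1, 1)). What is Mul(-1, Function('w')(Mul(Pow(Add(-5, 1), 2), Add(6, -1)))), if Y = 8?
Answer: Rational(-80, 107) ≈ -0.74766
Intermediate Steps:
F = -5 (F = Add(-4, -1) = -5)
Function('w')(M) = Mul(M, Pow(Add(27, M), -1)) (Function('w')(M) = Mul(Add(M, 0), Pow(Add(M, Add(Mul(8, 4), -5)), -1)) = Mul(M, Pow(Add(M, Add(32, -5)), -1)) = Mul(M, Pow(Add(M, 27), -1)) = Mul(M, Pow(Add(27, M), -1)))
Mul(-1, Function('w')(Mul(Pow(Add(-5, 1), 2), Add(6, -1)))) = Mul(-1, Mul(Mul(Pow(Add(-5, 1), 2), Add(6, -1)), Pow(Add(27, Mul(Pow(Add(-5, 1), 2), Add(6, -1))), -1))) = Mul(-1, Mul(Mul(Pow(-4, 2), 5), Pow(Add(27, Mul(Pow(-4, 2), 5)), -1))) = Mul(-1, Mul(Mul(16, 5), Pow(Add(27, Mul(16, 5)), -1))) = Mul(-1, Mul(80, Pow(Add(27, 80), -1))) = Mul(-1, Mul(80, Pow(107, -1))) = Mul(-1, Mul(80, Rational(1, 107))) = Mul(-1, Rational(80, 107)) = Rational(-80, 107)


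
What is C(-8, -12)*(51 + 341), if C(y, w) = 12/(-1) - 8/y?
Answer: -4312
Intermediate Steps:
C(y, w) = -12 - 8/y (C(y, w) = 12*(-1) - 8/y = -12 - 8/y)
C(-8, -12)*(51 + 341) = (-12 - 8/(-8))*(51 + 341) = (-12 - 8*(-⅛))*392 = (-12 + 1)*392 = -11*392 = -4312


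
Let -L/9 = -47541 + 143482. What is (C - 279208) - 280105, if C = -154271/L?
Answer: -482949282526/863469 ≈ -5.5931e+5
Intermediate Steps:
L = -863469 (L = -9*(-47541 + 143482) = -9*95941 = -863469)
C = 154271/863469 (C = -154271/(-863469) = -154271*(-1/863469) = 154271/863469 ≈ 0.17866)
(C - 279208) - 280105 = (154271/863469 - 279208) - 280105 = -241087298281/863469 - 280105 = -482949282526/863469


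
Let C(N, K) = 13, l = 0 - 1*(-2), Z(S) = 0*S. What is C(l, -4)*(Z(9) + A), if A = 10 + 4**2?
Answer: 338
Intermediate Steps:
Z(S) = 0
l = 2 (l = 0 + 2 = 2)
A = 26 (A = 10 + 16 = 26)
C(l, -4)*(Z(9) + A) = 13*(0 + 26) = 13*26 = 338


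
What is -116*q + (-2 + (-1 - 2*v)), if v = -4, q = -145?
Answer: 16825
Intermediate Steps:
-116*q + (-2 + (-1 - 2*v)) = -116*(-145) + (-2 + (-1 - 2*(-4))) = 16820 + (-2 + (-1 + 8)) = 16820 + (-2 + 7) = 16820 + 5 = 16825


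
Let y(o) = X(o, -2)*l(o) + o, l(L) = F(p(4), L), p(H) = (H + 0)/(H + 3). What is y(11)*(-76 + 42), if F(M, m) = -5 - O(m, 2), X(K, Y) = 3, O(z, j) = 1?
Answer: 238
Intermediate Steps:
p(H) = H/(3 + H)
F(M, m) = -6 (F(M, m) = -5 - 1*1 = -5 - 1 = -6)
l(L) = -6
y(o) = -18 + o (y(o) = 3*(-6) + o = -18 + o)
y(11)*(-76 + 42) = (-18 + 11)*(-76 + 42) = -7*(-34) = 238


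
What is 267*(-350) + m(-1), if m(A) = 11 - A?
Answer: -93438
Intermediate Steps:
267*(-350) + m(-1) = 267*(-350) + (11 - 1*(-1)) = -93450 + (11 + 1) = -93450 + 12 = -93438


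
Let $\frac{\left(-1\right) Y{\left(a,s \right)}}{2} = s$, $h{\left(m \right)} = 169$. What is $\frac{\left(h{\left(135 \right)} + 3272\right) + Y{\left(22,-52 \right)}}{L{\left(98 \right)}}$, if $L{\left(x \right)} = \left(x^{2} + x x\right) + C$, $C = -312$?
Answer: $\frac{3545}{18896} \approx 0.18761$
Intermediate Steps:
$Y{\left(a,s \right)} = - 2 s$
$L{\left(x \right)} = -312 + 2 x^{2}$ ($L{\left(x \right)} = \left(x^{2} + x x\right) - 312 = \left(x^{2} + x^{2}\right) - 312 = 2 x^{2} - 312 = -312 + 2 x^{2}$)
$\frac{\left(h{\left(135 \right)} + 3272\right) + Y{\left(22,-52 \right)}}{L{\left(98 \right)}} = \frac{\left(169 + 3272\right) - -104}{-312 + 2 \cdot 98^{2}} = \frac{3441 + 104}{-312 + 2 \cdot 9604} = \frac{3545}{-312 + 19208} = \frac{3545}{18896}$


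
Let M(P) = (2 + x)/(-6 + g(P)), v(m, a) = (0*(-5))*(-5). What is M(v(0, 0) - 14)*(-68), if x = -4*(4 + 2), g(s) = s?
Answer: -374/5 ≈ -74.800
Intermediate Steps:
v(m, a) = 0 (v(m, a) = 0*(-5) = 0)
x = -24 (x = -4*6 = -24)
M(P) = -22/(-6 + P) (M(P) = (2 - 24)/(-6 + P) = -22/(-6 + P))
M(v(0, 0) - 14)*(-68) = -22/(-6 + (0 - 14))*(-68) = -22/(-6 - 14)*(-68) = -22/(-20)*(-68) = -22*(-1/20)*(-68) = (11/10)*(-68) = -374/5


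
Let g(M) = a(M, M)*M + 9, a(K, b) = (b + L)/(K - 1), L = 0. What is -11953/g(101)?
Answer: -1195300/11101 ≈ -107.67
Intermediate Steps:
a(K, b) = b/(-1 + K) (a(K, b) = (b + 0)/(K - 1) = b/(-1 + K))
g(M) = 9 + M**2/(-1 + M) (g(M) = (M/(-1 + M))*M + 9 = M**2/(-1 + M) + 9 = 9 + M**2/(-1 + M))
-11953/g(101) = -11953*(-1 + 101)/(-9 + 101**2 + 9*101) = -11953*100/(-9 + 10201 + 909) = -11953/((1/100)*11101) = -11953/11101/100 = -11953*100/11101 = -1195300/11101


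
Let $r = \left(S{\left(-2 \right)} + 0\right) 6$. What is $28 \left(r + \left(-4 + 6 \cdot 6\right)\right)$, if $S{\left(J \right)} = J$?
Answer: $560$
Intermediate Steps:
$r = -12$ ($r = \left(-2 + 0\right) 6 = \left(-2\right) 6 = -12$)
$28 \left(r + \left(-4 + 6 \cdot 6\right)\right) = 28 \left(-12 + \left(-4 + 6 \cdot 6\right)\right) = 28 \left(-12 + \left(-4 + 36\right)\right) = 28 \left(-12 + 32\right) = 28 \cdot 20 = 560$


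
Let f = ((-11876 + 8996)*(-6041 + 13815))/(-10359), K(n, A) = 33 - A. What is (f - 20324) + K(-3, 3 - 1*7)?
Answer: -20862657/1151 ≈ -18126.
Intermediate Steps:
f = 2487680/1151 (f = -2880*7774*(-1/10359) = -22389120*(-1/10359) = 2487680/1151 ≈ 2161.3)
(f - 20324) + K(-3, 3 - 1*7) = (2487680/1151 - 20324) + (33 - (3 - 1*7)) = -20905244/1151 + (33 - (3 - 7)) = -20905244/1151 + (33 - 1*(-4)) = -20905244/1151 + (33 + 4) = -20905244/1151 + 37 = -20862657/1151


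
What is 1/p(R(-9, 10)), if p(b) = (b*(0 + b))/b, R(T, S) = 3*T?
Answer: -1/27 ≈ -0.037037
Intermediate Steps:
p(b) = b (p(b) = (b*b)/b = b²/b = b)
1/p(R(-9, 10)) = 1/(3*(-9)) = 1/(-27) = -1/27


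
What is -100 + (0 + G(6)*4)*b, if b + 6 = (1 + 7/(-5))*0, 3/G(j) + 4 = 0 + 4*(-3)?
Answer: -191/2 ≈ -95.500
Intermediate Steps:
G(j) = -3/16 (G(j) = 3/(-4 + (0 + 4*(-3))) = 3/(-4 + (0 - 12)) = 3/(-4 - 12) = 3/(-16) = 3*(-1/16) = -3/16)
b = -6 (b = -6 + (1 + 7/(-5))*0 = -6 + (1 + 7*(-⅕))*0 = -6 + (1 - 7/5)*0 = -6 - ⅖*0 = -6 + 0 = -6)
-100 + (0 + G(6)*4)*b = -100 + (0 - 3/16*4)*(-6) = -100 + (0 - ¾)*(-6) = -100 - ¾*(-6) = -100 + 9/2 = -191/2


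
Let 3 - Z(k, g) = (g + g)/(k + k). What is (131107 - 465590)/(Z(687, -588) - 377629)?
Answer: 76596607/86476158 ≈ 0.88575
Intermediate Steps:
Z(k, g) = 3 - g/k (Z(k, g) = 3 - (g + g)/(k + k) = 3 - 2*g/(2*k) = 3 - 2*g*1/(2*k) = 3 - g/k)
(131107 - 465590)/(Z(687, -588) - 377629) = (131107 - 465590)/((3 - 1*(-588)/687) - 377629) = -334483/((3 - 1*(-588)*1/687) - 377629) = -334483/((3 + 196/229) - 377629) = -334483/(883/229 - 377629) = -334483/(-86476158/229) = -334483*(-229/86476158) = 76596607/86476158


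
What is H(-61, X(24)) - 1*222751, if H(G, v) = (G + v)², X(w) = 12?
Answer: -220350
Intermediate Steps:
H(-61, X(24)) - 1*222751 = (-61 + 12)² - 1*222751 = (-49)² - 222751 = 2401 - 222751 = -220350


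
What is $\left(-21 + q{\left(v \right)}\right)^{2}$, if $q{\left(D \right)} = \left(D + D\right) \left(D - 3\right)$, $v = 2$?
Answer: $625$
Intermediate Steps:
$q{\left(D \right)} = 2 D \left(-3 + D\right)$
$\left(-21 + q{\left(v \right)}\right)^{2} = \left(-21 + 2 \cdot 2 \left(-3 + 2\right)\right)^{2} = \left(-21 + 2 \cdot 2 \left(-1\right)\right)^{2} = \left(-21 - 4\right)^{2} = \left(-25\right)^{2} = 625$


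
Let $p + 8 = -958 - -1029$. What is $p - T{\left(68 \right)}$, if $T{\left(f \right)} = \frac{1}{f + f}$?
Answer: $\frac{8567}{136} \approx 62.993$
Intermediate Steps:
$p = 63$ ($p = -8 - -71 = -8 + \left(-958 + 1029\right) = -8 + 71 = 63$)
$T{\left(f \right)} = \frac{1}{2 f}$
$p - T{\left(68 \right)} = 63 - \frac{1}{2 \cdot 68} = 63 - \frac{1}{2} \cdot \frac{1}{68} = 63 - \frac{1}{136} = \frac{8567}{136}$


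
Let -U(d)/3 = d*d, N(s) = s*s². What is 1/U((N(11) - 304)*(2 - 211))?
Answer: -1/138214852347 ≈ -7.2351e-12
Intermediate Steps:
N(s) = s³
U(d) = -3*d² (U(d) = -3*d*d = -3*d²)
1/U((N(11) - 304)*(2 - 211)) = 1/(-3*(2 - 211)²*(11³ - 304)²) = 1/(-3*43681*(1331 - 304)²) = 1/(-3*(1027*(-209))²) = 1/(-3*(-214643)²) = 1/(-3*46071617449) = 1/(-138214852347) = -1/138214852347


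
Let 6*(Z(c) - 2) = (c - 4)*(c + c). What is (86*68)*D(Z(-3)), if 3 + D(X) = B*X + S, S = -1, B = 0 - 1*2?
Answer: -128656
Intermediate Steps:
B = -2 (B = 0 - 2 = -2)
Z(c) = 2 + c*(-4 + c)/3 (Z(c) = 2 + ((c - 4)*(c + c))/6 = 2 + ((-4 + c)*(2*c))/6 = 2 + (2*c*(-4 + c))/6 = 2 + c*(-4 + c)/3)
D(X) = -4 - 2*X (D(X) = -3 + (-2*X - 1) = -3 + (-1 - 2*X) = -4 - 2*X)
(86*68)*D(Z(-3)) = (86*68)*(-4 - 2*(2 - 4/3*(-3) + (⅓)*(-3)²)) = 5848*(-4 - 2*(2 + 4 + (⅓)*9)) = 5848*(-4 - 2*(2 + 4 + 3)) = 5848*(-4 - 2*9) = 5848*(-4 - 18) = 5848*(-22) = -128656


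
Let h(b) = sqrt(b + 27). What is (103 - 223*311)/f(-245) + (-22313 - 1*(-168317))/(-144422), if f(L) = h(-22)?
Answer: -73002/72211 - 13850*sqrt(5) ≈ -30971.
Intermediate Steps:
h(b) = sqrt(27 + b)
f(L) = sqrt(5) (f(L) = sqrt(27 - 22) = sqrt(5))
(103 - 223*311)/f(-245) + (-22313 - 1*(-168317))/(-144422) = (103 - 223*311)/(sqrt(5)) + (-22313 - 1*(-168317))/(-144422) = (103 - 69353)*(sqrt(5)/5) + (-22313 + 168317)*(-1/144422) = -13850*sqrt(5) + 146004*(-1/144422) = -13850*sqrt(5) - 73002/72211 = -73002/72211 - 13850*sqrt(5)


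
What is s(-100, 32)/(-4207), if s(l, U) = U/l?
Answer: 8/105175 ≈ 7.6064e-5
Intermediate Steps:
s(-100, 32)/(-4207) = (32/(-100))/(-4207) = (32*(-1/100))*(-1/4207) = -8/25*(-1/4207) = 8/105175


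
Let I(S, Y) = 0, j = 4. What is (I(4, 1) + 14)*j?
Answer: 56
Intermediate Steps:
(I(4, 1) + 14)*j = (0 + 14)*4 = 14*4 = 56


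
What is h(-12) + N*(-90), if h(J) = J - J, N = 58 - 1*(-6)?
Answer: -5760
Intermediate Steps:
N = 64 (N = 58 + 6 = 64)
h(J) = 0
h(-12) + N*(-90) = 0 + 64*(-90) = 0 - 5760 = -5760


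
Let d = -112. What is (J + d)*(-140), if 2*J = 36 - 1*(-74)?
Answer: 7980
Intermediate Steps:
J = 55 (J = (36 - 1*(-74))/2 = (36 + 74)/2 = (½)*110 = 55)
(J + d)*(-140) = (55 - 112)*(-140) = -57*(-140) = 7980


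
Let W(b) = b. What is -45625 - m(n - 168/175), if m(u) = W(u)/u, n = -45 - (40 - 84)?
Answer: -45626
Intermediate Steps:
n = -1 (n = -45 - 1*(-44) = -45 + 44 = -1)
m(u) = 1 (m(u) = u/u = 1)
-45625 - m(n - 168/175) = -45625 - 1*1 = -45625 - 1 = -45626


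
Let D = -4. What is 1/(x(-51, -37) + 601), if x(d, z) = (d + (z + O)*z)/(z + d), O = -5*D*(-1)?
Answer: 44/25415 ≈ 0.0017313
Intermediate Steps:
O = -20 (O = -5*(-4)*(-1) = 20*(-1) = -20)
x(d, z) = (d + z*(-20 + z))/(d + z) (x(d, z) = (d + (z - 20)*z)/(z + d) = (d + (-20 + z)*z)/(d + z) = (d + z*(-20 + z))/(d + z))
1/(x(-51, -37) + 601) = 1/((-51 + (-37)² - 20*(-37))/(-51 - 37) + 601) = 1/((-51 + 1369 + 740)/(-88) + 601) = 1/(-1/88*2058 + 601) = 1/(-1029/44 + 601) = 1/(25415/44) = 44/25415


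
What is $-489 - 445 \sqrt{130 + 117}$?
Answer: $-489 - 445 \sqrt{247} \approx -7482.7$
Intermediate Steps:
$-489 - 445 \sqrt{130 + 117} = -489 - 445 \sqrt{247}$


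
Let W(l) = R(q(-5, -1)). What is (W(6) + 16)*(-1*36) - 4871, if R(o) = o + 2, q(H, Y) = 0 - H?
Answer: -5699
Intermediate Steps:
q(H, Y) = -H
R(o) = 2 + o
W(l) = 7 (W(l) = 2 - 1*(-5) = 2 + 5 = 7)
(W(6) + 16)*(-1*36) - 4871 = (7 + 16)*(-1*36) - 4871 = 23*(-36) - 4871 = -828 - 4871 = -5699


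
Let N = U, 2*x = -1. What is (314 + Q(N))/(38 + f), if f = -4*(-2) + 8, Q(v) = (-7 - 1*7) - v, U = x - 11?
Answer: 623/108 ≈ 5.7685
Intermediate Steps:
x = -½ (x = (½)*(-1) = -½ ≈ -0.50000)
U = -23/2 (U = -½ - 11 = -23/2 ≈ -11.500)
N = -23/2 ≈ -11.500
Q(v) = -14 - v (Q(v) = (-7 - 7) - v = -14 - v)
f = 16 (f = 8 + 8 = 16)
(314 + Q(N))/(38 + f) = (314 + (-14 - 1*(-23/2)))/(38 + 16) = (314 + (-14 + 23/2))/54 = (314 - 5/2)*(1/54) = (623/2)*(1/54) = 623/108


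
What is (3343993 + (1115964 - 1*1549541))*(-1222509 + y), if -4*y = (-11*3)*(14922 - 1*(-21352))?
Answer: -2687037206376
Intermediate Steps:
y = 598521/2 (y = -(-11*3)*(14922 - 1*(-21352))/4 = -(-33)*(14922 + 21352)/4 = -(-33)*36274/4 = -1/4*(-1197042) = 598521/2 ≈ 2.9926e+5)
(3343993 + (1115964 - 1*1549541))*(-1222509 + y) = (3343993 + (1115964 - 1*1549541))*(-1222509 + 598521/2) = (3343993 + (1115964 - 1549541))*(-1846497/2) = (3343993 - 433577)*(-1846497/2) = 2910416*(-1846497/2) = -2687037206376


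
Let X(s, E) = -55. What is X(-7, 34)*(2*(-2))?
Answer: 220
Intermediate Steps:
X(-7, 34)*(2*(-2)) = -110*(-2) = -55*(-4) = 220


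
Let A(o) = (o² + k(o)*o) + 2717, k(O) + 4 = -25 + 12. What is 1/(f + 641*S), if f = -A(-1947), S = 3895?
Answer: -1/1329930 ≈ -7.5192e-7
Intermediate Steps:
k(O) = -17 (k(O) = -4 + (-25 + 12) = -4 - 13 = -17)
A(o) = 2717 + o² - 17*o (A(o) = (o² - 17*o) + 2717 = 2717 + o² - 17*o)
f = -3826625 (f = -(2717 + (-1947)² - 17*(-1947)) = -(2717 + 3790809 + 33099) = -1*3826625 = -3826625)
1/(f + 641*S) = 1/(-3826625 + 641*3895) = 1/(-3826625 + 2496695) = 1/(-1329930) = -1/1329930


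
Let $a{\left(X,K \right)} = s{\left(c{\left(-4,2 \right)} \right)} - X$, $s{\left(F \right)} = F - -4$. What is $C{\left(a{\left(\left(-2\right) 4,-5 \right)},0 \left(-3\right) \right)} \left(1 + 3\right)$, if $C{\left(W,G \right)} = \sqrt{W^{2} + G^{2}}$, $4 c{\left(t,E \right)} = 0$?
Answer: $48$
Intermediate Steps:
$c{\left(t,E \right)} = 0$ ($c{\left(t,E \right)} = \frac{1}{4} \cdot 0 = 0$)
$s{\left(F \right)} = 4 + F$ ($s{\left(F \right)} = F + 4 = 4 + F$)
$a{\left(X,K \right)} = 4 - X$ ($a{\left(X,K \right)} = \left(4 + 0\right) - X = 4 - X$)
$C{\left(W,G \right)} = \sqrt{G^{2} + W^{2}}$
$C{\left(a{\left(\left(-2\right) 4,-5 \right)},0 \left(-3\right) \right)} \left(1 + 3\right) = \sqrt{\left(0 \left(-3\right)\right)^{2} + \left(4 - \left(-2\right) 4\right)^{2}} \left(1 + 3\right) = \sqrt{0^{2} + \left(4 - -8\right)^{2}} \cdot 4 = \sqrt{0 + \left(4 + 8\right)^{2}} \cdot 4 = \sqrt{0 + 12^{2}} \cdot 4 = \sqrt{0 + 144} \cdot 4 = \sqrt{144} \cdot 4 = 12 \cdot 4 = 48$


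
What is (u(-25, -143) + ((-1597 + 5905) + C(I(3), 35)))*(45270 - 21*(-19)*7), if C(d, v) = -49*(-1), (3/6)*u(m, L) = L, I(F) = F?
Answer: 195664473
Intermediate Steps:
u(m, L) = 2*L
C(d, v) = 49
(u(-25, -143) + ((-1597 + 5905) + C(I(3), 35)))*(45270 - 21*(-19)*7) = (2*(-143) + ((-1597 + 5905) + 49))*(45270 - 21*(-19)*7) = (-286 + (4308 + 49))*(45270 + 399*7) = (-286 + 4357)*(45270 + 2793) = 4071*48063 = 195664473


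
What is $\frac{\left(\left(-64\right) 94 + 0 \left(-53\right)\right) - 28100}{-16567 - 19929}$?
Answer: $\frac{8529}{9124} \approx 0.93479$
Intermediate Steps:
$\frac{\left(\left(-64\right) 94 + 0 \left(-53\right)\right) - 28100}{-16567 - 19929} = \frac{\left(-6016 + 0\right) - 28100}{-36496} = \left(-6016 - 28100\right) \left(- \frac{1}{36496}\right) = \left(-34116\right) \left(- \frac{1}{36496}\right) = \frac{8529}{9124}$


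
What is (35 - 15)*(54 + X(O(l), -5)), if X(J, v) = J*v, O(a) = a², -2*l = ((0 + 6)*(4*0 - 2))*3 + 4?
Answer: -24520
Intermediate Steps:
l = 16 (l = -(((0 + 6)*(4*0 - 2))*3 + 4)/2 = -((6*(0 - 2))*3 + 4)/2 = -((6*(-2))*3 + 4)/2 = -(-12*3 + 4)/2 = -(-36 + 4)/2 = -½*(-32) = 16)
(35 - 15)*(54 + X(O(l), -5)) = (35 - 15)*(54 + 16²*(-5)) = 20*(54 + 256*(-5)) = 20*(54 - 1280) = 20*(-1226) = -24520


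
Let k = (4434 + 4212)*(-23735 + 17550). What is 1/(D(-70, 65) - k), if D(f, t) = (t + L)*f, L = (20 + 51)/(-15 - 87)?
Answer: 51/2727021445 ≈ 1.8702e-8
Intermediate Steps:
L = -71/102 (L = 71/(-102) = 71*(-1/102) = -71/102 ≈ -0.69608)
k = -53475510 (k = 8646*(-6185) = -53475510)
D(f, t) = f*(-71/102 + t) (D(f, t) = (t - 71/102)*f = (-71/102 + t)*f = f*(-71/102 + t))
1/(D(-70, 65) - k) = 1/((1/102)*(-70)*(-71 + 102*65) - 1*(-53475510)) = 1/((1/102)*(-70)*(-71 + 6630) + 53475510) = 1/((1/102)*(-70)*6559 + 53475510) = 1/(-229565/51 + 53475510) = 1/(2727021445/51) = 51/2727021445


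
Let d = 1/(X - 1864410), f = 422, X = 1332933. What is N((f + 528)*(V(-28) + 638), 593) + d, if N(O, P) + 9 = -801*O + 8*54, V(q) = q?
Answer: -246700503306730/531477 ≈ -4.6418e+8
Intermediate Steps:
N(O, P) = 423 - 801*O (N(O, P) = -9 + (-801*O + 8*54) = -9 + (-801*O + 432) = -9 + (432 - 801*O) = 423 - 801*O)
d = -1/531477 (d = 1/(1332933 - 1864410) = 1/(-531477) = -1/531477 ≈ -1.8815e-6)
N((f + 528)*(V(-28) + 638), 593) + d = (423 - 801*(422 + 528)*(-28 + 638)) - 1/531477 = (423 - 760950*610) - 1/531477 = (423 - 801*579500) - 1/531477 = (423 - 464179500) - 1/531477 = -464179077 - 1/531477 = -246700503306730/531477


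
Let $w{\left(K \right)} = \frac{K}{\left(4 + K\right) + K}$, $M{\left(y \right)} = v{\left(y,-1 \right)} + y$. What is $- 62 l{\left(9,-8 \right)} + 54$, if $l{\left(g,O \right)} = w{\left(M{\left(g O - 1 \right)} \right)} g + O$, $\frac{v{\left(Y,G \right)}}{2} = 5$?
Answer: $\frac{15973}{61} \approx 261.85$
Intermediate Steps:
$v{\left(Y,G \right)} = 10$ ($v{\left(Y,G \right)} = 2 \cdot 5 = 10$)
$M{\left(y \right)} = 10 + y$
$w{\left(K \right)} = \frac{K}{4 + 2 K}$
$l{\left(g,O \right)} = O + \frac{g \left(9 + O g\right)}{2 \left(11 + O g\right)}$ ($l{\left(g,O \right)} = \frac{10 + \left(g O - 1\right)}{2 \left(2 + \left(10 + \left(g O - 1\right)\right)\right)} g + O = \frac{10 + \left(O g - 1\right)}{2 \left(2 + \left(10 + \left(O g - 1\right)\right)\right)} g + O = \frac{10 + \left(-1 + O g\right)}{2 \left(2 + \left(10 + \left(-1 + O g\right)\right)\right)} g + O = \frac{9 + O g}{2 \left(2 + \left(9 + O g\right)\right)} g + O = \frac{9 + O g}{2 \left(11 + O g\right)} g + O = \frac{g \left(9 + O g\right)}{2 \left(11 + O g\right)} + O = O + \frac{g \left(9 + O g\right)}{2 \left(11 + O g\right)}$)
$- 62 l{\left(9,-8 \right)} + 54 = - 62 \frac{- 8 \left(11 - 72\right) + \frac{1}{2} \cdot 9 \left(9 - 72\right)}{11 - 72} + 54 = - 62 \frac{\left(-8\right) \left(-61\right) + \frac{1}{2} \cdot 9 \left(-63\right)}{-61} + 54 = - 62 \left(- \frac{488 - \frac{567}{2}}{61}\right) + 54 = - 62 \left(\left(- \frac{1}{61}\right) \frac{409}{2}\right) + 54 = \left(-62\right) \left(- \frac{409}{122}\right) + 54 = \frac{12679}{61} + 54 = \frac{15973}{61}$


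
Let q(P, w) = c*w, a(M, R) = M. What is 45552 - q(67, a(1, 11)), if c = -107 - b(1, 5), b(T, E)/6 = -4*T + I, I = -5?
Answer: 45605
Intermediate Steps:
b(T, E) = -30 - 24*T (b(T, E) = 6*(-4*T - 5) = 6*(-5 - 4*T) = -30 - 24*T)
c = -53 (c = -107 - (-30 - 24*1) = -107 - (-30 - 24) = -107 - 1*(-54) = -107 + 54 = -53)
q(P, w) = -53*w
45552 - q(67, a(1, 11)) = 45552 - (-53) = 45552 - 1*(-53) = 45552 + 53 = 45605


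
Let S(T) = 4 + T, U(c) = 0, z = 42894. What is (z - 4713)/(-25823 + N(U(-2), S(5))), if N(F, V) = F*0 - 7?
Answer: -12727/8610 ≈ -1.4782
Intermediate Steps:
N(F, V) = -7 (N(F, V) = 0 - 7 = -7)
(z - 4713)/(-25823 + N(U(-2), S(5))) = (42894 - 4713)/(-25823 - 7) = 38181/(-25830) = 38181*(-1/25830) = -12727/8610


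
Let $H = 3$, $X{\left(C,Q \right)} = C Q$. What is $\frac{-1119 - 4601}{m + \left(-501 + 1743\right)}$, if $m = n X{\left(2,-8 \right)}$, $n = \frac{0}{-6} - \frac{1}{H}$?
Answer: $- \frac{8580}{1871} \approx -4.5858$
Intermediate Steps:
$n = - \frac{1}{3}$ ($n = \frac{0}{-6} - \frac{1}{3} = 0 \left(- \frac{1}{6}\right) - \frac{1}{3} = 0 - \frac{1}{3} = - \frac{1}{3} \approx -0.33333$)
$m = \frac{16}{3}$ ($m = - \frac{2 \left(-8\right)}{3} = \left(- \frac{1}{3}\right) \left(-16\right) = \frac{16}{3} \approx 5.3333$)
$\frac{-1119 - 4601}{m + \left(-501 + 1743\right)} = \frac{-1119 - 4601}{\frac{16}{3} + \left(-501 + 1743\right)} = - \frac{5720}{\frac{16}{3} + 1242} = - \frac{5720}{\frac{3742}{3}} = \left(-5720\right) \frac{3}{3742} = - \frac{8580}{1871}$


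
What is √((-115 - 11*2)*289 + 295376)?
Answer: √255783 ≈ 505.75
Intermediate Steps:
√((-115 - 11*2)*289 + 295376) = √((-115 - 22)*289 + 295376) = √(-137*289 + 295376) = √(-39593 + 295376) = √255783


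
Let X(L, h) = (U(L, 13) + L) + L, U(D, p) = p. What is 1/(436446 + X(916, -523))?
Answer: 1/438291 ≈ 2.2816e-6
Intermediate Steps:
X(L, h) = 13 + 2*L (X(L, h) = (13 + L) + L = 13 + 2*L)
1/(436446 + X(916, -523)) = 1/(436446 + (13 + 2*916)) = 1/(436446 + (13 + 1832)) = 1/(436446 + 1845) = 1/438291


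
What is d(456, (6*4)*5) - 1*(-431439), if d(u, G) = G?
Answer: 431559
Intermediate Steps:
d(456, (6*4)*5) - 1*(-431439) = (6*4)*5 - 1*(-431439) = 24*5 + 431439 = 120 + 431439 = 431559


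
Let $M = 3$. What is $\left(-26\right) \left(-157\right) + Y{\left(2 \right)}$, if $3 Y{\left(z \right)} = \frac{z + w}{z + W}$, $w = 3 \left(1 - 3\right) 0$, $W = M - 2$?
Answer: $\frac{36740}{9} \approx 4082.2$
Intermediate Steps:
$W = 1$ ($W = 3 - 2 = 1$)
$w = 0$ ($w = 3 \left(1 - 3\right) 0 = 3 \left(-2\right) 0 = \left(-6\right) 0 = 0$)
$Y{\left(z \right)} = \frac{z}{3 \left(1 + z\right)}$ ($Y{\left(z \right)} = \frac{\left(z + 0\right) \frac{1}{z + 1}}{3} = \frac{z \frac{1}{1 + z}}{3} = \frac{z}{3 \left(1 + z\right)}$)
$\left(-26\right) \left(-157\right) + Y{\left(2 \right)} = \left(-26\right) \left(-157\right) + \frac{1}{3} \cdot 2 \frac{1}{1 + 2} = 4082 + \frac{1}{3} \cdot 2 \cdot \frac{1}{3} = 4082 + \frac{2}{9} = \frac{36740}{9}$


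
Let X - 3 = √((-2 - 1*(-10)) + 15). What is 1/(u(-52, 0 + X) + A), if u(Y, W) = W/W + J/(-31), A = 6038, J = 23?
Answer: 31/187186 ≈ 0.00016561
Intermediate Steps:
X = 3 + √23 (X = 3 + √((-2 - 1*(-10)) + 15) = 3 + √((-2 + 10) + 15) = 3 + √(8 + 15) = 3 + √23 ≈ 7.7958)
u(Y, W) = 8/31 (u(Y, W) = W/W + 23/(-31) = 1 + 23*(-1/31) = 1 - 23/31 = 8/31)
1/(u(-52, 0 + X) + A) = 1/(8/31 + 6038) = 1/(187186/31) = 31/187186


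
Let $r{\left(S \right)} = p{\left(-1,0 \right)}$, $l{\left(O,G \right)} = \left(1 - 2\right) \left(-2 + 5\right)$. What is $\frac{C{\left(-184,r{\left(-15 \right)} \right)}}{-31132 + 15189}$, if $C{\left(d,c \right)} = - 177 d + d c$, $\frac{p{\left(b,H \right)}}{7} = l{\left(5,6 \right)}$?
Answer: $- \frac{36432}{15943} \approx -2.2851$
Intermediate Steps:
$l{\left(O,G \right)} = -3$ ($l{\left(O,G \right)} = \left(-1\right) 3 = -3$)
$p{\left(b,H \right)} = -21$ ($p{\left(b,H \right)} = 7 \left(-3\right) = -21$)
$r{\left(S \right)} = -21$
$C{\left(d,c \right)} = - 177 d + c d$
$\frac{C{\left(-184,r{\left(-15 \right)} \right)}}{-31132 + 15189} = \frac{\left(-184\right) \left(-177 - 21\right)}{-31132 + 15189} = \frac{\left(-184\right) \left(-198\right)}{-15943} = 36432 \left(- \frac{1}{15943}\right) = - \frac{36432}{15943}$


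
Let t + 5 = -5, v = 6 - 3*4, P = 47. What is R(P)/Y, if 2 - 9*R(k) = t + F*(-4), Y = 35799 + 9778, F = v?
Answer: -4/136731 ≈ -2.9255e-5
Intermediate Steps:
v = -6 (v = 6 - 12 = -6)
F = -6
t = -10 (t = -5 - 5 = -10)
Y = 45577
R(k) = -4/3 (R(k) = 2/9 - (-10 - 6*(-4))/9 = 2/9 - (-10 + 24)/9 = 2/9 - ⅑*14 = 2/9 - 14/9 = -4/3)
R(P)/Y = -4/3/45577 = -4/3*1/45577 = -4/136731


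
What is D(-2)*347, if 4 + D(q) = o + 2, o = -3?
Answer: -1735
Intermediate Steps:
D(q) = -5 (D(q) = -4 + (-3 + 2) = -4 - 1 = -5)
D(-2)*347 = -5*347 = -1735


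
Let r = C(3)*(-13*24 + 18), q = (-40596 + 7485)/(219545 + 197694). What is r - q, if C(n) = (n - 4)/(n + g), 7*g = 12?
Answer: 286590175/4589629 ≈ 62.443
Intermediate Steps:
g = 12/7 (g = (⅐)*12 = 12/7 ≈ 1.7143)
C(n) = (-4 + n)/(12/7 + n) (C(n) = (n - 4)/(n + 12/7) = (-4 + n)/(12/7 + n))
q = -33111/417239 ≈ -0.079357
r = 686/11 (r = (7*(-4 + 3)/(12 + 7*3))*(-13*24 + 18) = (7*(-1)/(12 + 21))*(-312 + 18) = (7*(-1)/33)*(-294) = (7*(1/33)*(-1))*(-294) = -7/33*(-294) = 686/11 ≈ 62.364)
r - q = 686/11 - 1*(-33111/417239) = 686/11 + 33111/417239 = 286590175/4589629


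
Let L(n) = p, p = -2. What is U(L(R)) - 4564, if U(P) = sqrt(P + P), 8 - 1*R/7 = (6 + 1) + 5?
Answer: -4564 + 2*I ≈ -4564.0 + 2.0*I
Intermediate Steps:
R = -28 (R = 56 - 7*((6 + 1) + 5) = 56 - 7*(7 + 5) = 56 - 7*12 = 56 - 84 = -28)
L(n) = -2
U(P) = sqrt(2)*sqrt(P) (U(P) = sqrt(2*P) = sqrt(2)*sqrt(P))
U(L(R)) - 4564 = sqrt(2)*sqrt(-2) - 4564 = sqrt(2)*(I*sqrt(2)) - 4564 = 2*I - 4564 = -4564 + 2*I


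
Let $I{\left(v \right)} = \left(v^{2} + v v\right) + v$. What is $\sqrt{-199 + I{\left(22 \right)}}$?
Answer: $\sqrt{791} \approx 28.125$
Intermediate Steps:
$I{\left(v \right)} = v + 2 v^{2}$ ($I{\left(v \right)} = \left(v^{2} + v^{2}\right) + v = 2 v^{2} + v = v + 2 v^{2}$)
$\sqrt{-199 + I{\left(22 \right)}} = \sqrt{-199 + 22 \left(1 + 2 \cdot 22\right)} = \sqrt{-199 + 22 \left(1 + 44\right)} = \sqrt{-199 + 22 \cdot 45} = \sqrt{-199 + 990} = \sqrt{791}$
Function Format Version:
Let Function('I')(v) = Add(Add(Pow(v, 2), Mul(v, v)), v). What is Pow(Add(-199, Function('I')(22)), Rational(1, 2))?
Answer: Pow(791, Rational(1, 2)) ≈ 28.125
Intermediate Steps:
Function('I')(v) = Add(v, Mul(2, Pow(v, 2))) (Function('I')(v) = Add(Add(Pow(v, 2), Pow(v, 2)), v) = Add(Mul(2, Pow(v, 2)), v) = Add(v, Mul(2, Pow(v, 2))))
Pow(Add(-199, Function('I')(22)), Rational(1, 2)) = Pow(Add(-199, Mul(22, Add(1, Mul(2, 22)))), Rational(1, 2)) = Pow(Add(-199, Mul(22, Add(1, 44))), Rational(1, 2)) = Pow(Add(-199, Mul(22, 45)), Rational(1, 2)) = Pow(Add(-199, 990), Rational(1, 2)) = Pow(791, Rational(1, 2))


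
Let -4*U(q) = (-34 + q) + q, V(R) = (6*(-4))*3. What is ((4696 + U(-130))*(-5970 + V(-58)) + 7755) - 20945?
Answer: -28830509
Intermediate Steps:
V(R) = -72 (V(R) = -24*3 = -72)
U(q) = 17/2 - q/2 (U(q) = -((-34 + q) + q)/4 = -(-34 + 2*q)/4 = 17/2 - q/2)
((4696 + U(-130))*(-5970 + V(-58)) + 7755) - 20945 = ((4696 + (17/2 - ½*(-130)))*(-5970 - 72) + 7755) - 20945 = ((4696 + (17/2 + 65))*(-6042) + 7755) - 20945 = ((4696 + 147/2)*(-6042) + 7755) - 20945 = ((9539/2)*(-6042) + 7755) - 20945 = (-28817319 + 7755) - 20945 = -28809564 - 20945 = -28830509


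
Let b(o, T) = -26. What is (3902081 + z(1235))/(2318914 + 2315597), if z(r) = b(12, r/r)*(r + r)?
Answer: 1279287/1544837 ≈ 0.82810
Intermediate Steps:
z(r) = -52*r (z(r) = -26*(r + r) = -52*r)
(3902081 + z(1235))/(2318914 + 2315597) = (3902081 - 52*1235)/(2318914 + 2315597) = (3902081 - 64220)/4634511 = 3837861*(1/4634511) = 1279287/1544837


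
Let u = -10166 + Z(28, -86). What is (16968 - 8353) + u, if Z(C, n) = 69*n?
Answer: -7485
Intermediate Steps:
u = -16100 (u = -10166 + 69*(-86) = -10166 - 5934 = -16100)
(16968 - 8353) + u = (16968 - 8353) - 16100 = 8615 - 16100 = -7485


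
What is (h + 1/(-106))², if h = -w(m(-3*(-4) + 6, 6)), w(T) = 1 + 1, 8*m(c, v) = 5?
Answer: 45369/11236 ≈ 4.0378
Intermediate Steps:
m(c, v) = 5/8 (m(c, v) = (⅛)*5 = 5/8)
w(T) = 2
h = -2 (h = -1*2 = -2)
(h + 1/(-106))² = (-2 + 1/(-106))² = (-2 - 1/106)² = (-213/106)² = 45369/11236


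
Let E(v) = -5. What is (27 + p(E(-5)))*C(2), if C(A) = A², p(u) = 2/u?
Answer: 532/5 ≈ 106.40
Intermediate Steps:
(27 + p(E(-5)))*C(2) = (27 + 2/(-5))*2² = (27 + 2*(-⅕))*4 = (27 - ⅖)*4 = (133/5)*4 = 532/5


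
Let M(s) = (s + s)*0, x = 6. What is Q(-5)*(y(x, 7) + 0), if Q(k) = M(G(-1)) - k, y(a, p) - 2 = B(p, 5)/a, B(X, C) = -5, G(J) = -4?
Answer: 35/6 ≈ 5.8333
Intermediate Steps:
M(s) = 0 (M(s) = (2*s)*0 = 0)
y(a, p) = 2 - 5/a
Q(k) = -k (Q(k) = 0 - k = -k)
Q(-5)*(y(x, 7) + 0) = (-1*(-5))*((2 - 5/6) + 0) = 5*((2 - 5*⅙) + 0) = 5*((2 - ⅚) + 0) = 5*(7/6 + 0) = 5*(7/6) = 35/6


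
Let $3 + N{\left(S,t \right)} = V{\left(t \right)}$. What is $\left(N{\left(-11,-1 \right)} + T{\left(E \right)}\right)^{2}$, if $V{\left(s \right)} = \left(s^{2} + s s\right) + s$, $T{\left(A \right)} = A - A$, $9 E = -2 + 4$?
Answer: $4$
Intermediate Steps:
$E = \frac{2}{9}$ ($E = \frac{-2 + 4}{9} = \frac{1}{9} \cdot 2 = \frac{2}{9} \approx 0.22222$)
$T{\left(A \right)} = 0$
$V{\left(s \right)} = s + 2 s^{2}$ ($V{\left(s \right)} = \left(s^{2} + s^{2}\right) + s = 2 s^{2} + s = s + 2 s^{2}$)
$N{\left(S,t \right)} = -3 + t \left(1 + 2 t\right)$
$\left(N{\left(-11,-1 \right)} + T{\left(E \right)}\right)^{2} = \left(\left(-3 - \left(1 + 2 \left(-1\right)\right)\right) + 0\right)^{2} = \left(\left(-3 - \left(1 - 2\right)\right) + 0\right)^{2} = \left(\left(-3 - -1\right) + 0\right)^{2} = \left(\left(-3 + 1\right) + 0\right)^{2} = \left(-2 + 0\right)^{2} = \left(-2\right)^{2} = 4$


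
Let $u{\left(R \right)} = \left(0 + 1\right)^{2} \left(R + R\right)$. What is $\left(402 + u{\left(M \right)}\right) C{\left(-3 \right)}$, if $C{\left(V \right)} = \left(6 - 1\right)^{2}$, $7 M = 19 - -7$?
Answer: $\frac{71650}{7} \approx 10236.0$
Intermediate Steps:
$M = \frac{26}{7}$ ($M = \frac{19 - -7}{7} = \frac{19 + 7}{7} = \frac{1}{7} \cdot 26 = \frac{26}{7} \approx 3.7143$)
$u{\left(R \right)} = 2 R$ ($u{\left(R \right)} = 1^{2} \cdot 2 R = 1 \cdot 2 R = 2 R$)
$C{\left(V \right)} = 25$ ($C{\left(V \right)} = 5^{2} = 25$)
$\left(402 + u{\left(M \right)}\right) C{\left(-3 \right)} = \left(402 + 2 \cdot \frac{26}{7}\right) 25 = \left(402 + \frac{52}{7}\right) 25 = \frac{2866}{7} \cdot 25 = \frac{71650}{7}$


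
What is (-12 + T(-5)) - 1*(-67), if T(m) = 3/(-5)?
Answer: 272/5 ≈ 54.400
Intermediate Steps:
T(m) = -⅗ (T(m) = 3*(-⅕) = -⅗)
(-12 + T(-5)) - 1*(-67) = (-12 - ⅗) - 1*(-67) = -63/5 + 67 = 272/5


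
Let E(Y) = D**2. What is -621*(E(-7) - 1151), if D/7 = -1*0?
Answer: 714771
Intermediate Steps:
D = 0 (D = 7*(-1*0) = 7*0 = 0)
E(Y) = 0 (E(Y) = 0**2 = 0)
-621*(E(-7) - 1151) = -621*(0 - 1151) = -621*(-1151) = 714771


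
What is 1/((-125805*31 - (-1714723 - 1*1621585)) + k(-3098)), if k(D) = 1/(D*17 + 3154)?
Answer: -49512/27907290265 ≈ -1.7742e-6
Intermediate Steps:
k(D) = 1/(3154 + 17*D) (k(D) = 1/(17*D + 3154) = 1/(3154 + 17*D))
1/((-125805*31 - (-1714723 - 1*1621585)) + k(-3098)) = 1/((-125805*31 - (-1714723 - 1*1621585)) + 1/(3154 + 17*(-3098))) = 1/((-3899955 - (-1714723 - 1621585)) + 1/(3154 - 52666)) = 1/((-3899955 - 1*(-3336308)) + 1/(-49512)) = 1/((-3899955 + 3336308) - 1/49512) = 1/(-563647 - 1/49512) = 1/(-27907290265/49512) = -49512/27907290265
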